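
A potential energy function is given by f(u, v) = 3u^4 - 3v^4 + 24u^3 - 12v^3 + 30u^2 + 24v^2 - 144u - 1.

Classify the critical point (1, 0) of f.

The mixed partial ∂²f/∂u∂v is 0, so the Hessian at any point is diag(f_uu, f_vv) = diag(12(3u^2 + 12u + 5), 12(-3v^2 - 6v + 4)).
At (1, 0): H = diag(240, 48).
Both eigenvalues are positive, so H is positive definite: a local minimum.

local minimum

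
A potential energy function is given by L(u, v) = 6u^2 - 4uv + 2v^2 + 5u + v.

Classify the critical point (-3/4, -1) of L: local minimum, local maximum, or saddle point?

The Hessian of L is constant: H = [[12, -4], [-4, 4]].
det(H) = 12·4 − (-4)² = 32.
det(H) > 0 and tr(H) = 16 > 0, so H is positive definite and the point is a local minimum.

local minimum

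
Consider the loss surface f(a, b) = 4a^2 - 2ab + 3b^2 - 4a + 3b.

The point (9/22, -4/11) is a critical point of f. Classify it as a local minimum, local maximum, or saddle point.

local minimum

The Hessian of f is constant: H = [[8, -2], [-2, 6]].
det(H) = 8·6 − (-2)² = 44.
det(H) > 0 and tr(H) = 14 > 0, so H is positive definite and the point is a local minimum.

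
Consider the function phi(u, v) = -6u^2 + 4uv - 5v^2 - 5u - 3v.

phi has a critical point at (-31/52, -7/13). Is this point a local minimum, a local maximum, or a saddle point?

The Hessian of phi is constant: H = [[-12, 4], [4, -10]].
det(H) = (-12)·(-10) − 4² = 104.
det(H) > 0 and tr(H) = -22 < 0, so H is negative definite and the point is a local maximum.

local maximum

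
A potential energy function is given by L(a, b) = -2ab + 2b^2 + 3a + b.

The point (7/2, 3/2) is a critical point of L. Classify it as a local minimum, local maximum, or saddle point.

saddle point

The Hessian of L is constant: H = [[0, -2], [-2, 4]].
det(H) = 0·4 − (-2)² = -4.
Since det(H) < 0, H is indefinite and the critical point is a saddle point.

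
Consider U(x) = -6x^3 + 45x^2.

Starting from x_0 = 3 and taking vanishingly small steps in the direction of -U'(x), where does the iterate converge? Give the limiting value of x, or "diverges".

U'(x) = -18x(x - 5), so U'(3) = 108.
Gradient descent moves in the -U' direction, i.e. x is decreasing.
The nearest critical point in that direction is x = 0, where U'' = 90 > 0 (a local minimum). The iterate converges there.

0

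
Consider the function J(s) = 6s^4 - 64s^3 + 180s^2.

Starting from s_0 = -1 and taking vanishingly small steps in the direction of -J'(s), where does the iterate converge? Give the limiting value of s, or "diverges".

J'(s) = 24s(s - 5)(s - 3), so J'(-1) = -576.
Gradient descent moves in the -J' direction, i.e. s is increasing.
The nearest critical point in that direction is s = 0, where J'' = 360 > 0 (a local minimum). The iterate converges there.

0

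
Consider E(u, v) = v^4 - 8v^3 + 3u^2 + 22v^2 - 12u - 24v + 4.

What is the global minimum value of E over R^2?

E(u,v) separates as P(u) + Q(v) + 4, so its minimum is min P + min Q + 4.
P'(u) = 6u - 12 vanishes at u ∈ {2}; Q'(v) = 4(v - 3)(v - 2)(v - 1) vanishes at v ∈ {1, 2, 3}.
Local minima of P (where P''>0): P(2)=-12. Local minima of Q: Q(1)=-9, Q(3)=-9.
So the global minimum of E is P(2) + Q(1) + 4 = -12 − 9 + 4 = -17, attained at (2, 1).

-17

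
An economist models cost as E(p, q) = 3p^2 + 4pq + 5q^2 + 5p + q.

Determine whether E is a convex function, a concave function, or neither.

E is quadratic, so its Hessian is the constant matrix H = [[6, 4], [4, 10]].
det(H) = 44, tr(H) = 16.
det(H) > 0 and tr(H) > 0, so H is positive definite everywhere: convex.

convex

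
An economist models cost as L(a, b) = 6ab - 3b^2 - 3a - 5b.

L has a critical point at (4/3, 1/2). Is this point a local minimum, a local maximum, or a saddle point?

The Hessian of L is constant: H = [[0, 6], [6, -6]].
det(H) = 0·(-6) − 6² = -36.
Since det(H) < 0, H is indefinite and the critical point is a saddle point.

saddle point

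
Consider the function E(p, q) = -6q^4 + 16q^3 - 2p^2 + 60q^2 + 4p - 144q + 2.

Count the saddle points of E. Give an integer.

1

E separates as a function of p plus a function of q, so ∇E=0 decouples.
∂E/∂p = -4(p - 1) = 0 at p ∈ {1}; ∂E/∂q = -24(q - 3)(q - 1)(q + 2) = 0 at q ∈ {-2, 1, 3}.
The Hessian is diagonal: diag(E_pp, E_qq). Second derivatives: E_pp(1)=-4; E_qq(-2)=-360, E_qq(1)=144, E_qq(3)=-240.
Saddle points occur where the two diagonal entries have opposite signs: (1, 1). Count: 1.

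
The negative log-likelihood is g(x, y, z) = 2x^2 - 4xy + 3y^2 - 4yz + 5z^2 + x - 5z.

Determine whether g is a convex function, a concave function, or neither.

g is quadratic, so its Hessian is the constant matrix H = [[4, -4, 0], [-4, 6, -4], [0, -4, 10]].
Leading principal minors: 4, 8, 16.
All positive ⇒ H ≻ 0 ⇒ convex.

convex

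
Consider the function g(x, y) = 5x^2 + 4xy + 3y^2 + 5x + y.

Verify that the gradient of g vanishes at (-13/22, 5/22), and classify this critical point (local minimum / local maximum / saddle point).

∇g = (10x + 4y + 5, 4x + 6y + 1); substituting (-13/22, 5/22) gives ∇g = (0, 0), so (-13/22, 5/22) is indeed a critical point.
The Hessian of g is constant: H = [[10, 4], [4, 6]].
det(H) = 10·6 − 4² = 44.
det(H) > 0 and tr(H) = 16 > 0, so H is positive definite and the point is a local minimum.

local minimum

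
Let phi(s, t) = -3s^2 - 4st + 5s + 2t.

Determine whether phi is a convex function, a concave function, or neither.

phi is quadratic, so its Hessian is the constant matrix H = [[-6, -4], [-4, 0]].
det(H) = -16, tr(H) = -6.
det(H) < 0, so H is indefinite: neither convex nor concave.

neither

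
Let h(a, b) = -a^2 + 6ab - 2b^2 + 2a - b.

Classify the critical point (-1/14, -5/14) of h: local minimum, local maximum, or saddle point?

saddle point

The Hessian of h is constant: H = [[-2, 6], [6, -4]].
det(H) = (-2)·(-4) − 6² = -28.
Since det(H) < 0, H is indefinite and the critical point is a saddle point.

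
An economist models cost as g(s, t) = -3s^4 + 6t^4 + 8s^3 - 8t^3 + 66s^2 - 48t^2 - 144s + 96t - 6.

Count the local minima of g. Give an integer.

2

g separates as a function of s plus a function of t, so ∇g=0 decouples.
∂g/∂s = -12(s - 4)(s - 1)(s + 3) = 0 at s ∈ {-3, 1, 4}; ∂g/∂t = 24(t - 2)(t - 1)(t + 2) = 0 at t ∈ {-2, 1, 2}.
The Hessian is diagonal: diag(g_ss, g_tt). Second derivatives: g_ss(-3)=-336, g_ss(1)=144, g_ss(4)=-252; g_tt(-2)=288, g_tt(1)=-72, g_tt(2)=96.
Local minima occur where both diagonal entries positive: (1, -2), (1, 2). Count: 2.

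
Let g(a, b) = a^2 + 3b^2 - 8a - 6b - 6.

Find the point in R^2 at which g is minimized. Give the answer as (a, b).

(4, 1)

g(a,b) separates as P(a) + Q(b) − 6, so its minimum is min P + min Q − 6.
P'(a) = 2a - 8 vanishes at a ∈ {4}; Q'(b) = 6b - 6 vanishes at b ∈ {1}.
Local minima of P (where P''>0): P(4)=-16. Local minima of Q: Q(1)=-3.
So the global minimum of g is P(4) + Q(1) − 6 = -16 − 3 − 6 = -25, attained at (4, 1).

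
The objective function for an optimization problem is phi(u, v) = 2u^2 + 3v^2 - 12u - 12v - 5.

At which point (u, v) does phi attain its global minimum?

phi(u,v) separates as P(u) + Q(v) − 5, so its minimum is min P + min Q − 5.
P'(u) = 4u - 12 vanishes at u ∈ {3}; Q'(v) = 6v - 12 vanishes at v ∈ {2}.
Local minima of P (where P''>0): P(3)=-18. Local minima of Q: Q(2)=-12.
So the global minimum of phi is P(3) + Q(2) − 5 = -18 − 12 − 5 = -35, attained at (3, 2).

(3, 2)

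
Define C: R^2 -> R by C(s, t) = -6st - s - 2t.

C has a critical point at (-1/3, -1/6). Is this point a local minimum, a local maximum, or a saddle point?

saddle point

The Hessian of C is constant: H = [[0, -6], [-6, 0]].
det(H) = 0·0 − (-6)² = -36.
Since det(H) < 0, H is indefinite and the critical point is a saddle point.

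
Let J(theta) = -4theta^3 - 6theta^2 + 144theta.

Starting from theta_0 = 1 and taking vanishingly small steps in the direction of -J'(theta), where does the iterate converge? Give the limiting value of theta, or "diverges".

J'(theta) = -12(theta - 3)(theta + 4), so J'(1) = 120.
Gradient descent moves in the -J' direction, i.e. theta is decreasing.
The nearest critical point in that direction is theta = -4, where J'' = 84 > 0 (a local minimum). The iterate converges there.

-4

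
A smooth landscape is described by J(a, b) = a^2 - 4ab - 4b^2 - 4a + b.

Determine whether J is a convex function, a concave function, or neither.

neither

J is quadratic, so its Hessian is the constant matrix H = [[2, -4], [-4, -8]].
det(H) = -32, tr(H) = -6.
det(H) < 0, so H is indefinite: neither convex nor concave.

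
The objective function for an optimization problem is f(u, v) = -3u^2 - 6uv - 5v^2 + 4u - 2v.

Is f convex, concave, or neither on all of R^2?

concave

f is quadratic, so its Hessian is the constant matrix H = [[-6, -6], [-6, -10]].
det(H) = 24, tr(H) = -16.
det(H) > 0 and tr(H) < 0, so H is negative definite everywhere: concave.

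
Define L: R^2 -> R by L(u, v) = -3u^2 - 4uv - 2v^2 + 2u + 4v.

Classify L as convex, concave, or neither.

L is quadratic, so its Hessian is the constant matrix H = [[-6, -4], [-4, -4]].
det(H) = 8, tr(H) = -10.
det(H) > 0 and tr(H) < 0, so H is negative definite everywhere: concave.

concave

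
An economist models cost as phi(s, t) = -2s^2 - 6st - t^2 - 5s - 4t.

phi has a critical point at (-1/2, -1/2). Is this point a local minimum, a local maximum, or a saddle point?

saddle point

The Hessian of phi is constant: H = [[-4, -6], [-6, -2]].
det(H) = (-4)·(-2) − (-6)² = -28.
Since det(H) < 0, H is indefinite and the critical point is a saddle point.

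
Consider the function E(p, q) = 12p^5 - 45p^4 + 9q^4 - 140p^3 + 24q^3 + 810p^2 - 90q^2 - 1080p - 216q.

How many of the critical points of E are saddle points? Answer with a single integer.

6

E separates as a function of p plus a function of q, so ∇E=0 decouples.
∂E/∂p = 60(p - 3)(p - 2)(p - 1)(p + 3) = 0 at p ∈ {-3, 1, 2, 3}; ∂E/∂q = 36(q - 2)(q + 1)(q + 3) = 0 at q ∈ {-3, -1, 2}.
The Hessian is diagonal: diag(E_pp, E_qq). Second derivatives: E_pp(-3)=-7200, E_pp(1)=480, E_pp(2)=-300, E_pp(3)=720; E_qq(-3)=360, E_qq(-1)=-216, E_qq(2)=540.
Saddle points occur where the two diagonal entries have opposite signs: (-3, -3), (-3, 2), (1, -1), (2, -3), (2, 2), (3, -1). Count: 6.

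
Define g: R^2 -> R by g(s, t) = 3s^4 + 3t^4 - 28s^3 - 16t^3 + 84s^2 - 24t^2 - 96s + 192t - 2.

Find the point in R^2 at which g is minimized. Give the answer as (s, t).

(4, -2)

g(s,t) separates as P(s) + Q(t) − 2, so its minimum is min P + min Q − 2.
P'(s) = 12(s - 4)(s - 2)(s - 1) vanishes at s ∈ {1, 2, 4}; Q'(t) = 12(t - 4)(t - 2)(t + 2) vanishes at t ∈ {-2, 2, 4}.
Local minima of P (where P''>0): P(1)=-37, P(4)=-64. Local minima of Q: Q(-2)=-304, Q(4)=128.
So the global minimum of g is P(4) + Q(-2) − 2 = -64 − 304 − 2 = -370, attained at (4, -2).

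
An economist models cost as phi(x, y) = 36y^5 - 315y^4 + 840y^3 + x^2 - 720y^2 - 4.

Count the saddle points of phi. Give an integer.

phi separates as a function of x plus a function of y, so ∇phi=0 decouples.
∂phi/∂x = 2x = 0 at x ∈ {0}; ∂phi/∂y = 180y(y - 4)(y - 2)(y - 1) = 0 at y ∈ {0, 1, 2, 4}.
The Hessian is diagonal: diag(phi_xx, phi_yy). Second derivatives: phi_xx(0)=2; phi_yy(0)=-1440, phi_yy(1)=540, phi_yy(2)=-720, phi_yy(4)=4320.
Saddle points occur where the two diagonal entries have opposite signs: (0, 0), (0, 2). Count: 2.

2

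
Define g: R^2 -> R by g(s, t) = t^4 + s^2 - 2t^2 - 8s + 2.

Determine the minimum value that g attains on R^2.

g(s,t) separates as P(s) + Q(t) + 2, so its minimum is min P + min Q + 2.
P'(s) = 2s - 8 vanishes at s ∈ {4}; Q'(t) = 4t(t - 1)(t + 1) vanishes at t ∈ {-1, 0, 1}.
Local minima of P (where P''>0): P(4)=-16. Local minima of Q: Q(-1)=-1, Q(1)=-1.
So the global minimum of g is P(4) + Q(-1) + 2 = -16 − 1 + 2 = -15, attained at (4, -1).

-15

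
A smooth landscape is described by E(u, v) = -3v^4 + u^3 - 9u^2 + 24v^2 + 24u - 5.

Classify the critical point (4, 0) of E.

local minimum

The mixed partial ∂²E/∂u∂v is 0, so the Hessian at any point is diag(E_uu, E_vv) = diag(6(u - 3), 12(-3v^2 + 4)).
At (4, 0): H = diag(6, 48).
Both eigenvalues are positive, so H is positive definite: a local minimum.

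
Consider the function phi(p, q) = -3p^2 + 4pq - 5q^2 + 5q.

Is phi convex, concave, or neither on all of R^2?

concave

phi is quadratic, so its Hessian is the constant matrix H = [[-6, 4], [4, -10]].
det(H) = 44, tr(H) = -16.
det(H) > 0 and tr(H) < 0, so H is negative definite everywhere: concave.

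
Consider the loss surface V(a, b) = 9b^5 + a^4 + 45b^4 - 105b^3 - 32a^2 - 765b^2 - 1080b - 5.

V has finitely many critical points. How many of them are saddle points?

V separates as a function of a plus a function of b, so ∇V=0 decouples.
∂V/∂a = 4a(a - 4)(a + 4) = 0 at a ∈ {-4, 0, 4}; ∂V/∂b = 45(b - 3)(b + 1)(b + 2)(b + 4) = 0 at b ∈ {-4, -2, -1, 3}.
The Hessian is diagonal: diag(V_aa, V_bb). Second derivatives: V_aa(-4)=128, V_aa(0)=-64, V_aa(4)=128; V_bb(-4)=-1890, V_bb(-2)=450, V_bb(-1)=-540, V_bb(3)=6300.
Saddle points occur where the two diagonal entries have opposite signs: (-4, -4), (-4, -1), (0, -2), (0, 3), (4, -4), (4, -1). Count: 6.

6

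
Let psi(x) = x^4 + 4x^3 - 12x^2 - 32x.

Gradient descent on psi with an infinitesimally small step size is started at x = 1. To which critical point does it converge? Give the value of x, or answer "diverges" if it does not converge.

2

psi'(x) = 4(x - 2)(x + 1)(x + 4), so psi'(1) = -40.
Gradient descent moves in the -psi' direction, i.e. x is increasing.
The nearest critical point in that direction is x = 2, where psi'' = 72 > 0 (a local minimum). The iterate converges there.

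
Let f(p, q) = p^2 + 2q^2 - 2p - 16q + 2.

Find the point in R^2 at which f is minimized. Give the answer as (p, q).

(1, 4)

f(p,q) separates as A(p) + B(q) + 2, so its minimum is min A + min B + 2.
A'(p) = 2p - 2 vanishes at p ∈ {1}; B'(q) = 4q - 16 vanishes at q ∈ {4}.
Local minima of A (where A''>0): A(1)=-1. Local minima of B: B(4)=-32.
So the global minimum of f is A(1) + B(4) + 2 = -1 − 32 + 2 = -31, attained at (1, 4).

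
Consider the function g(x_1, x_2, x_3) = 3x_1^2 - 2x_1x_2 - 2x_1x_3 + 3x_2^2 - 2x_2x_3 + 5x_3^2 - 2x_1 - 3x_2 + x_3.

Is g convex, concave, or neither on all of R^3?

g is quadratic, so its Hessian is the constant matrix H = [[6, -2, -2], [-2, 6, -2], [-2, -2, 10]].
Leading principal minors: 6, 32, 256.
All positive ⇒ H ≻ 0 ⇒ convex.

convex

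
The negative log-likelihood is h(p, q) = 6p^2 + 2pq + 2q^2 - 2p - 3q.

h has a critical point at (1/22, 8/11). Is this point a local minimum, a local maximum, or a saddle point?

local minimum

The Hessian of h is constant: H = [[12, 2], [2, 4]].
det(H) = 12·4 − 2² = 44.
det(H) > 0 and tr(H) = 16 > 0, so H is positive definite and the point is a local minimum.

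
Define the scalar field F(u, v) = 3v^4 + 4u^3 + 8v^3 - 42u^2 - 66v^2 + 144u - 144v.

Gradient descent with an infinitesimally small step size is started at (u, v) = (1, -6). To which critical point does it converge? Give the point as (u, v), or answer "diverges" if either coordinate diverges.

diverges

F is separable, so gradient descent decouples: u follows -∂F/∂u, v follows -∂F/∂v.
∂F/∂u = 12(u - 4)(u - 3); at u=1 this is 72, so u decreases.
∂F/∂v = 12(v - 3)(v + 1)(v + 4); at v=-6 this is -1080, so v increases.
The u-coordinate has no critical point in that direction and runs off to infinity.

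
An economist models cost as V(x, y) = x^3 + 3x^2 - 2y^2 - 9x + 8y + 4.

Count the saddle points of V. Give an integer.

V separates as a function of x plus a function of y, so ∇V=0 decouples.
∂V/∂x = 3(x - 1)(x + 3) = 0 at x ∈ {-3, 1}; ∂V/∂y = -4(y - 2) = 0 at y ∈ {2}.
The Hessian is diagonal: diag(V_xx, V_yy). Second derivatives: V_xx(-3)=-12, V_xx(1)=12; V_yy(2)=-4.
Saddle points occur where the two diagonal entries have opposite signs: (1, 2). Count: 1.

1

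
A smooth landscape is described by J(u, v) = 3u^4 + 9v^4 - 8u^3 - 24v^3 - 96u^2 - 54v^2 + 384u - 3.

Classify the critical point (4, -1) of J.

local minimum

The mixed partial ∂²J/∂u∂v is 0, so the Hessian at any point is diag(J_uu, J_vv) = diag(12(3u^2 - 4u - 16), 36(3v^2 - 4v - 3)).
At (4, -1): H = diag(192, 144).
Both eigenvalues are positive, so H is positive definite: a local minimum.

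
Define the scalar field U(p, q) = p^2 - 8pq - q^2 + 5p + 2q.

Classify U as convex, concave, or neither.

neither

U is quadratic, so its Hessian is the constant matrix H = [[2, -8], [-8, -2]].
det(H) = -68, tr(H) = 0.
det(H) < 0, so H is indefinite: neither convex nor concave.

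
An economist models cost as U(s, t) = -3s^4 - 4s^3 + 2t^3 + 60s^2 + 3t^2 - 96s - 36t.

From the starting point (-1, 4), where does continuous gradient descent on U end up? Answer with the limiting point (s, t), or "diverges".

(1, 2)

U is separable, so gradient descent decouples: s follows -∂U/∂s, t follows -∂U/∂t.
∂U/∂s = -12(s - 2)(s - 1)(s + 4); at s=-1 this is -216, so s increases.
∂U/∂t = 6(t - 2)(t + 3); at t=4 this is 84, so t decreases.
s converges to its nearest critical value 1 (a local min of the s-part); t converges to 2. The iterate converges to (1, 2).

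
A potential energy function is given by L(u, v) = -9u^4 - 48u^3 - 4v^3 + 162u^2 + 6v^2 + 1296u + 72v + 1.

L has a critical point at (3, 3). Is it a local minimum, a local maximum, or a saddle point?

The mixed partial ∂²L/∂u∂v is 0, so the Hessian at any point is diag(L_uu, L_vv) = diag(36(-3u^2 - 8u + 9), 12(-2v + 1)).
At (3, 3): H = diag(-1512, -60).
Both eigenvalues are negative, so H is negative definite: a local maximum.

local maximum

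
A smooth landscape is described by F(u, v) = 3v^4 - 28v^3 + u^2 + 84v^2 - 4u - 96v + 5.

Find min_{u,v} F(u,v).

F(u,v) separates as P(u) + Q(v) + 5, so its minimum is min P + min Q + 5.
P'(u) = 2u - 4 vanishes at u ∈ {2}; Q'(v) = 12(v - 4)(v - 2)(v - 1) vanishes at v ∈ {1, 2, 4}.
Local minima of P (where P''>0): P(2)=-4. Local minima of Q: Q(1)=-37, Q(4)=-64.
So the global minimum of F is P(2) + Q(4) + 5 = -4 − 64 + 5 = -63, attained at (2, 4).

-63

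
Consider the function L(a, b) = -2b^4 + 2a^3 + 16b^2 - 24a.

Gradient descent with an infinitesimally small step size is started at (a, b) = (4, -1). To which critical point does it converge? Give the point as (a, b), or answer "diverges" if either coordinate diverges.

(2, 0)

L is separable, so gradient descent decouples: a follows -∂L/∂a, b follows -∂L/∂b.
∂L/∂a = 6(a - 2)(a + 2); at a=4 this is 72, so a decreases.
∂L/∂b = -8b(b - 2)(b + 2); at b=-1 this is -24, so b increases.
a converges to its nearest critical value 2 (a local min of the a-part); b converges to 0. The iterate converges to (2, 0).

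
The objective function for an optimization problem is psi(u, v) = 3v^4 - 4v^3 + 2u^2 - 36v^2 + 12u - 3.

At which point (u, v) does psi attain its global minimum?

(-3, 3)

psi(u,v) separates as P(u) + Q(v) − 3, so its minimum is min P + min Q − 3.
P'(u) = 4u + 12 vanishes at u ∈ {-3}; Q'(v) = 12v(v - 3)(v + 2) vanishes at v ∈ {-2, 0, 3}.
Local minima of P (where P''>0): P(-3)=-18. Local minima of Q: Q(-2)=-64, Q(3)=-189.
So the global minimum of psi is P(-3) + Q(3) − 3 = -18 − 189 − 3 = -210, attained at (-3, 3).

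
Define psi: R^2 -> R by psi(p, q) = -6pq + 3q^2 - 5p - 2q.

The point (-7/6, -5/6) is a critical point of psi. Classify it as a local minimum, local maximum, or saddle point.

The Hessian of psi is constant: H = [[0, -6], [-6, 6]].
det(H) = 0·6 − (-6)² = -36.
Since det(H) < 0, H is indefinite and the critical point is a saddle point.

saddle point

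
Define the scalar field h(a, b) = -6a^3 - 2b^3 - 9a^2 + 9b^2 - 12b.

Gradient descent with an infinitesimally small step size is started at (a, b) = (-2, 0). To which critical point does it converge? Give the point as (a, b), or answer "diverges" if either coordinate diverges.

h is separable, so gradient descent decouples: a follows -∂h/∂a, b follows -∂h/∂b.
∂h/∂a = -18a(a + 1); at a=-2 this is -36, so a increases.
∂h/∂b = -6(b - 2)(b - 1); at b=0 this is -12, so b increases.
a converges to its nearest critical value -1 (a local min of the a-part); b converges to 1. The iterate converges to (-1, 1).

(-1, 1)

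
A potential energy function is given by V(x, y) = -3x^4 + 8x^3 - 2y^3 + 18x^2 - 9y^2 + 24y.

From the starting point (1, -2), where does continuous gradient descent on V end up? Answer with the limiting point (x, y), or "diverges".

(0, -4)

V is separable, so gradient descent decouples: x follows -∂V/∂x, y follows -∂V/∂y.
∂V/∂x = -12x(x - 3)(x + 1); at x=1 this is 48, so x decreases.
∂V/∂y = -6(y - 1)(y + 4); at y=-2 this is 36, so y decreases.
x converges to its nearest critical value 0 (a local min of the x-part); y converges to -4. The iterate converges to (0, -4).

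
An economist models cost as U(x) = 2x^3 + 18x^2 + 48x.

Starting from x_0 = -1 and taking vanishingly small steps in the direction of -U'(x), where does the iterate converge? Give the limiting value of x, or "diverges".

-2

U'(x) = 6(x + 2)(x + 4), so U'(-1) = 18.
Gradient descent moves in the -U' direction, i.e. x is decreasing.
The nearest critical point in that direction is x = -2, where U'' = 12 > 0 (a local minimum). The iterate converges there.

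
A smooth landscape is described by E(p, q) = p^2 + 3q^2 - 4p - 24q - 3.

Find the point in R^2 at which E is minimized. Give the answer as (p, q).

(2, 4)

E(p,q) separates as A(p) + B(q) − 3, so its minimum is min A + min B − 3.
A'(p) = 2p - 4 vanishes at p ∈ {2}; B'(q) = 6q - 24 vanishes at q ∈ {4}.
Local minima of A (where A''>0): A(2)=-4. Local minima of B: B(4)=-48.
So the global minimum of E is A(2) + B(4) − 3 = -4 − 48 − 3 = -55, attained at (2, 4).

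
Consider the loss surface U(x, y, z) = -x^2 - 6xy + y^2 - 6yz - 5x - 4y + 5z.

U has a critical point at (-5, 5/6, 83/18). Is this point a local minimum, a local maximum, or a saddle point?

The Hessian is constant: H = [[-2, -6, 0], [-6, 2, -6], [0, -6, 0]].
Leading principal minors: Δ₁ = -2, Δ₂ = -40, Δ₃ = 72.
The minors fit neither the all-positive nor the alternating-sign pattern, so H is indefinite: a saddle point.

saddle point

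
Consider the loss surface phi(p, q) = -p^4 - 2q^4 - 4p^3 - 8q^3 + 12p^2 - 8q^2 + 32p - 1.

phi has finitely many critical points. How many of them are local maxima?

4

phi separates as a function of p plus a function of q, so ∇phi=0 decouples.
∂phi/∂p = -4(p - 2)(p + 1)(p + 4) = 0 at p ∈ {-4, -1, 2}; ∂phi/∂q = -8q(q + 1)(q + 2) = 0 at q ∈ {-2, -1, 0}.
The Hessian is diagonal: diag(phi_pp, phi_qq). Second derivatives: phi_pp(-4)=-72, phi_pp(-1)=36, phi_pp(2)=-72; phi_qq(-2)=-16, phi_qq(-1)=8, phi_qq(0)=-16.
Local maxima occur where both diagonal entries negative: (-4, -2), (-4, 0), (2, -2), (2, 0). Count: 4.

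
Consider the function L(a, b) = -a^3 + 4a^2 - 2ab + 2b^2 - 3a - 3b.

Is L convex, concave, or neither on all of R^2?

neither

The term -a^3 is cubic, so the Hessian is not constant.
∂²L/∂a² = -6a + 8, which takes both signs as a varies (negative for sufficiently large a). A diagonal entry of the Hessian changing sign means the Hessian is neither positive- nor negative-semidefinite on all of R^2.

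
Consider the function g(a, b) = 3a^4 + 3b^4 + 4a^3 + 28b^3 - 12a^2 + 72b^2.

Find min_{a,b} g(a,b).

g(a,b) separates as P(a) + Q(b), so its minimum is min P + min Q.
P'(a) = 12a(a - 1)(a + 2) vanishes at a ∈ {-2, 0, 1}; Q'(b) = 12b(b + 3)(b + 4) vanishes at b ∈ {-4, -3, 0}.
Local minima of P (where P''>0): P(-2)=-32, P(1)=-5. Local minima of Q: Q(-4)=128, Q(0)=0.
So the global minimum of g is P(-2) + Q(0) = -32 + 0 = -32, attained at (-2, 0).

-32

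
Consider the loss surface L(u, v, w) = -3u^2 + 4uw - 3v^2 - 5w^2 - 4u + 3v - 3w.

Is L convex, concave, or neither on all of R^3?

concave

L is quadratic, so its Hessian is the constant matrix H = [[-6, 0, 4], [0, -6, 0], [4, 0, -10]].
Leading principal minors: -6, 36, -264.
Signs alternate −, +, − ⇒ H ≺ 0 ⇒ concave.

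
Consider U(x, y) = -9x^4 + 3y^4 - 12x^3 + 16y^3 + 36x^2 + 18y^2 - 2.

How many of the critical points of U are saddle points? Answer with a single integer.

5

U separates as a function of x plus a function of y, so ∇U=0 decouples.
∂U/∂x = -36x(x - 1)(x + 2) = 0 at x ∈ {-2, 0, 1}; ∂U/∂y = 12y(y + 1)(y + 3) = 0 at y ∈ {-3, -1, 0}.
The Hessian is diagonal: diag(U_xx, U_yy). Second derivatives: U_xx(-2)=-216, U_xx(0)=72, U_xx(1)=-108; U_yy(-3)=72, U_yy(-1)=-24, U_yy(0)=36.
Saddle points occur where the two diagonal entries have opposite signs: (-2, -3), (-2, 0), (0, -1), (1, -3), (1, 0). Count: 5.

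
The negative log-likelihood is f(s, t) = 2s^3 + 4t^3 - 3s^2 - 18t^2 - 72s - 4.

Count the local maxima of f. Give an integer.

1

f separates as a function of s plus a function of t, so ∇f=0 decouples.
∂f/∂s = 6(s - 4)(s + 3) = 0 at s ∈ {-3, 4}; ∂f/∂t = 12t(t - 3) = 0 at t ∈ {0, 3}.
The Hessian is diagonal: diag(f_ss, f_tt). Second derivatives: f_ss(-3)=-42, f_ss(4)=42; f_tt(0)=-36, f_tt(3)=36.
Local maxima occur where both diagonal entries negative: (-3, 0). Count: 1.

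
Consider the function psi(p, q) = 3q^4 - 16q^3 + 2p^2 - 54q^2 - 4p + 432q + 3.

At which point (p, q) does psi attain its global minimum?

(1, -3)

psi(p,q) separates as A(p) + B(q) + 3, so its minimum is min A + min B + 3.
A'(p) = 4p - 4 vanishes at p ∈ {1}; B'(q) = 12(q - 4)(q - 3)(q + 3) vanishes at q ∈ {-3, 3, 4}.
Local minima of A (where A''>0): A(1)=-2. Local minima of B: B(-3)=-1107, B(4)=608.
So the global minimum of psi is A(1) + B(-3) + 3 = -2 − 1107 + 3 = -1106, attained at (1, -3).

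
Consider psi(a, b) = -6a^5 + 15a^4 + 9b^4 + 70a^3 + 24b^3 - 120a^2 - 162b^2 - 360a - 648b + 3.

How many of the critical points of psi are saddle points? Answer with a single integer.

psi separates as a function of a plus a function of b, so ∇psi=0 decouples.
∂psi/∂a = -30(a - 3)(a - 2)(a + 1)(a + 2) = 0 at a ∈ {-2, -1, 2, 3}; ∂psi/∂b = 36(b - 3)(b + 2)(b + 3) = 0 at b ∈ {-3, -2, 3}.
The Hessian is diagonal: diag(psi_aa, psi_bb). Second derivatives: psi_aa(-2)=600, psi_aa(-1)=-360, psi_aa(2)=360, psi_aa(3)=-600; psi_bb(-3)=216, psi_bb(-2)=-180, psi_bb(3)=1080.
Saddle points occur where the two diagonal entries have opposite signs: (-2, -2), (-1, -3), (-1, 3), (2, -2), (3, -3), (3, 3). Count: 6.

6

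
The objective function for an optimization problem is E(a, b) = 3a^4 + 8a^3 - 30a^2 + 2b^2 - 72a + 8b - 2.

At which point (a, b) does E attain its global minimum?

(2, -2)

E(a,b) separates as P(a) + Q(b) − 2, so its minimum is min P + min Q − 2.
P'(a) = 12(a - 2)(a + 1)(a + 3) vanishes at a ∈ {-3, -1, 2}; Q'(b) = 4b + 8 vanishes at b ∈ {-2}.
Local minima of P (where P''>0): P(-3)=-27, P(2)=-152. Local minima of Q: Q(-2)=-8.
So the global minimum of E is P(2) + Q(-2) − 2 = -152 − 8 − 2 = -162, attained at (2, -2).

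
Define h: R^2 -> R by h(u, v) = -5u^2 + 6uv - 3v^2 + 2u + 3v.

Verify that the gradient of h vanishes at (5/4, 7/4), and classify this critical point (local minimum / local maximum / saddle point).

local maximum

∇h = (-10u + 6v + 2, 6u - 6v + 3); substituting (5/4, 7/4) gives ∇h = (0, 0), so (5/4, 7/4) is indeed a critical point.
The Hessian of h is constant: H = [[-10, 6], [6, -6]].
det(H) = (-10)·(-6) − 6² = 24.
det(H) > 0 and tr(H) = -16 < 0, so H is negative definite and the point is a local maximum.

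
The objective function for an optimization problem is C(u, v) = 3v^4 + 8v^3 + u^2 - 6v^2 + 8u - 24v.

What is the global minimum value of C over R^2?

C(u,v) separates as P(u) + Q(v), so its minimum is min P + min Q.
P'(u) = 2u + 8 vanishes at u ∈ {-4}; Q'(v) = 12(v - 1)(v + 1)(v + 2) vanishes at v ∈ {-2, -1, 1}.
Local minima of P (where P''>0): P(-4)=-16. Local minima of Q: Q(-2)=8, Q(1)=-19.
So the global minimum of C is P(-4) + Q(1) = -16 − 19 = -35, attained at (-4, 1).

-35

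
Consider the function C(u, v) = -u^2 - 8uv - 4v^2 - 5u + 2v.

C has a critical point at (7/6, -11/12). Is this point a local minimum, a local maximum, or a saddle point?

The Hessian of C is constant: H = [[-2, -8], [-8, -8]].
det(H) = (-2)·(-8) − (-8)² = -48.
Since det(H) < 0, H is indefinite and the critical point is a saddle point.

saddle point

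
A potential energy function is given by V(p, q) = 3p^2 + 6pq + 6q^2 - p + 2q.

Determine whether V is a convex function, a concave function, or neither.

convex

V is quadratic, so its Hessian is the constant matrix H = [[6, 6], [6, 12]].
det(H) = 36, tr(H) = 18.
det(H) > 0 and tr(H) > 0, so H is positive definite everywhere: convex.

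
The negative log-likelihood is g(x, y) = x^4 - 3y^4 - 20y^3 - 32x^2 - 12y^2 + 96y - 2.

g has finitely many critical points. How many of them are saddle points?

g separates as a function of x plus a function of y, so ∇g=0 decouples.
∂g/∂x = 4x(x - 4)(x + 4) = 0 at x ∈ {-4, 0, 4}; ∂g/∂y = -12(y - 1)(y + 2)(y + 4) = 0 at y ∈ {-4, -2, 1}.
The Hessian is diagonal: diag(g_xx, g_yy). Second derivatives: g_xx(-4)=128, g_xx(0)=-64, g_xx(4)=128; g_yy(-4)=-120, g_yy(-2)=72, g_yy(1)=-180.
Saddle points occur where the two diagonal entries have opposite signs: (-4, -4), (-4, 1), (0, -2), (4, -4), (4, 1). Count: 5.

5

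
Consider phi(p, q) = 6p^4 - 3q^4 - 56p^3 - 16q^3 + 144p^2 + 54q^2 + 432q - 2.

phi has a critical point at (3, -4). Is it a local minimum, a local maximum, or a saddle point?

local maximum

The mixed partial ∂²phi/∂p∂q is 0, so the Hessian at any point is diag(phi_pp, phi_qq) = diag(24(3p^2 - 14p + 12), 12(-3q^2 - 8q + 9)).
At (3, -4): H = diag(-72, -84).
Both eigenvalues are negative, so H is negative definite: a local maximum.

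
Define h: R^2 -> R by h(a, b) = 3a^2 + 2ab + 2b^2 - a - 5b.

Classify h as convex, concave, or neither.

convex

h is quadratic, so its Hessian is the constant matrix H = [[6, 2], [2, 4]].
det(H) = 20, tr(H) = 10.
det(H) > 0 and tr(H) > 0, so H is positive definite everywhere: convex.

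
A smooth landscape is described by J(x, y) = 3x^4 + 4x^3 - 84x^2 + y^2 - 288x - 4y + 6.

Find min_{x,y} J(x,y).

J(x,y) separates as P(x) + Q(y) + 6, so its minimum is min P + min Q + 6.
P'(x) = 12(x - 4)(x + 2)(x + 3) vanishes at x ∈ {-3, -2, 4}; Q'(y) = 2y - 4 vanishes at y ∈ {2}.
Local minima of P (where P''>0): P(-3)=243, P(4)=-1472. Local minima of Q: Q(2)=-4.
So the global minimum of J is P(4) + Q(2) + 6 = -1472 − 4 + 6 = -1470, attained at (4, 2).

-1470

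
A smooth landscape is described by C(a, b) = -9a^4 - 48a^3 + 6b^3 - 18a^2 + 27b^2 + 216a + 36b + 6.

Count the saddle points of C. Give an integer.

C separates as a function of a plus a function of b, so ∇C=0 decouples.
∂C/∂a = -36(a - 1)(a + 2)(a + 3) = 0 at a ∈ {-3, -2, 1}; ∂C/∂b = 18(b + 1)(b + 2) = 0 at b ∈ {-2, -1}.
The Hessian is diagonal: diag(C_aa, C_bb). Second derivatives: C_aa(-3)=-144, C_aa(-2)=108, C_aa(1)=-432; C_bb(-2)=-18, C_bb(-1)=18.
Saddle points occur where the two diagonal entries have opposite signs: (-3, -1), (-2, -2), (1, -1). Count: 3.

3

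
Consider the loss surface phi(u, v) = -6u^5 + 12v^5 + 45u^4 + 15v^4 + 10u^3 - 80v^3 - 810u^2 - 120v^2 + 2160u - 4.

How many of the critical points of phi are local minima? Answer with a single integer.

4

phi separates as a function of u plus a function of v, so ∇phi=0 decouples.
∂phi/∂u = -30(u - 4)(u - 3)(u - 2)(u + 3) = 0 at u ∈ {-3, 2, 3, 4}; ∂phi/∂v = 60v(v - 2)(v + 1)(v + 2) = 0 at v ∈ {-2, -1, 0, 2}.
The Hessian is diagonal: diag(phi_uu, phi_vv). Second derivatives: phi_uu(-3)=6300, phi_uu(2)=-300, phi_uu(3)=180, phi_uu(4)=-420; phi_vv(-2)=-480, phi_vv(-1)=180, phi_vv(0)=-240, phi_vv(2)=1440.
Local minima occur where both diagonal entries positive: (-3, -1), (-3, 2), (3, -1), (3, 2). Count: 4.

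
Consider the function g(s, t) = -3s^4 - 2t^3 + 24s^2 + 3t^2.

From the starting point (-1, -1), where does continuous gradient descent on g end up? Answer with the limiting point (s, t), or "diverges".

g is separable, so gradient descent decouples: s follows -∂g/∂s, t follows -∂g/∂t.
∂g/∂s = -12s(s - 2)(s + 2); at s=-1 this is -36, so s increases.
∂g/∂t = -6t(t - 1); at t=-1 this is -12, so t increases.
s converges to its nearest critical value 0 (a local min of the s-part); t converges to 0. The iterate converges to (0, 0).

(0, 0)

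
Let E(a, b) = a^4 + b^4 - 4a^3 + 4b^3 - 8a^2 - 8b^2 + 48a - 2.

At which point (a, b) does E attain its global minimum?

E(a,b) separates as P(a) + Q(b) − 2, so its minimum is min P + min Q − 2.
P'(a) = 4(a - 3)(a - 2)(a + 2) vanishes at a ∈ {-2, 2, 3}; Q'(b) = 4b(b - 1)(b + 4) vanishes at b ∈ {-4, 0, 1}.
Local minima of P (where P''>0): P(-2)=-80, P(3)=45. Local minima of Q: Q(-4)=-128, Q(1)=-3.
So the global minimum of E is P(-2) + Q(-4) − 2 = -80 − 128 − 2 = -210, attained at (-2, -4).

(-2, -4)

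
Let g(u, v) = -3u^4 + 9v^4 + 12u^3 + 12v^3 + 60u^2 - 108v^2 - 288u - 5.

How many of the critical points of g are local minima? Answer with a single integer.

2

g separates as a function of u plus a function of v, so ∇g=0 decouples.
∂g/∂u = -12(u - 4)(u - 2)(u + 3) = 0 at u ∈ {-3, 2, 4}; ∂g/∂v = 36v(v - 2)(v + 3) = 0 at v ∈ {-3, 0, 2}.
The Hessian is diagonal: diag(g_uu, g_vv). Second derivatives: g_uu(-3)=-420, g_uu(2)=120, g_uu(4)=-168; g_vv(-3)=540, g_vv(0)=-216, g_vv(2)=360.
Local minima occur where both diagonal entries positive: (2, -3), (2, 2). Count: 2.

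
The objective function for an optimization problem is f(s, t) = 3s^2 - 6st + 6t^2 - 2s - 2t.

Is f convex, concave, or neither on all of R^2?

f is quadratic, so its Hessian is the constant matrix H = [[6, -6], [-6, 12]].
det(H) = 36, tr(H) = 18.
det(H) > 0 and tr(H) > 0, so H is positive definite everywhere: convex.

convex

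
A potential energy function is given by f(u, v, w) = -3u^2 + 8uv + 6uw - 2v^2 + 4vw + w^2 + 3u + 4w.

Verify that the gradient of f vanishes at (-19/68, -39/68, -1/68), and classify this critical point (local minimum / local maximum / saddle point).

saddle point

∇f = (-6u + 8v + 6w + 3, 8u - 4v + 4w, 6u + 4v + 2w + 4); substituting (-19/68, -39/68, -1/68) gives ∇f = (0, 0, 0), so (-19/68, -39/68, -1/68) is indeed a critical point.
The Hessian is constant: H = [[-6, 8, 6], [8, -4, 4], [6, 4, 2]].
Leading principal minors: Δ₁ = -6, Δ₂ = -40, Δ₃ = 544.
The minors fit neither the all-positive nor the alternating-sign pattern, so H is indefinite: a saddle point.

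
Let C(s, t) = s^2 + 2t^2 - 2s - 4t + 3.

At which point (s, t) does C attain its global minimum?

(1, 1)

C(s,t) separates as P(s) + Q(t) + 3, so its minimum is min P + min Q + 3.
P'(s) = 2s - 2 vanishes at s ∈ {1}; Q'(t) = 4(t - 1) vanishes at t ∈ {1}.
Local minima of P (where P''>0): P(1)=-1. Local minima of Q: Q(1)=-2.
So the global minimum of C is P(1) + Q(1) + 3 = -1 − 2 + 3 = 0, attained at (1, 1).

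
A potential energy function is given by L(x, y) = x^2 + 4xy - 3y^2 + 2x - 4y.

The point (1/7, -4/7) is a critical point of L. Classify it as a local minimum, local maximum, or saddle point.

saddle point

The Hessian of L is constant: H = [[2, 4], [4, -6]].
det(H) = 2·(-6) − 4² = -28.
Since det(H) < 0, H is indefinite and the critical point is a saddle point.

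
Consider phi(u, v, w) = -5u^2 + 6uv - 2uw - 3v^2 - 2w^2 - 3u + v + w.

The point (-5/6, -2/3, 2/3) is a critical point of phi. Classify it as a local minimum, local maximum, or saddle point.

local maximum

The Hessian is constant: H = [[-10, 6, -2], [6, -6, 0], [-2, 0, -4]].
Leading principal minors: Δ₁ = -10, Δ₂ = 24, Δ₃ = -72.
The minors alternate sign starting negative (−, +, −), so H is negative definite: a local maximum.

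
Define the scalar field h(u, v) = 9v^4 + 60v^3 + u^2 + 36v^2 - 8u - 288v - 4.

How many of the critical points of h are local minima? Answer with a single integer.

2

h separates as a function of u plus a function of v, so ∇h=0 decouples.
∂h/∂u = 2(u - 4) = 0 at u ∈ {4}; ∂h/∂v = 36(v - 1)(v + 2)(v + 4) = 0 at v ∈ {-4, -2, 1}.
The Hessian is diagonal: diag(h_uu, h_vv). Second derivatives: h_uu(4)=2; h_vv(-4)=360, h_vv(-2)=-216, h_vv(1)=540.
Local minima occur where both diagonal entries positive: (4, -4), (4, 1). Count: 2.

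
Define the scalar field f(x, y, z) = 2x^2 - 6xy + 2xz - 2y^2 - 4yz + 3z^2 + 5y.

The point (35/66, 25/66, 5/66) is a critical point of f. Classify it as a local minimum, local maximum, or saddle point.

The Hessian is constant: H = [[4, -6, 2], [-6, -4, -4], [2, -4, 6]].
Leading principal minors: Δ₁ = 4, Δ₂ = -52, Δ₃ = -264.
The minors fit neither the all-positive nor the alternating-sign pattern, so H is indefinite: a saddle point.

saddle point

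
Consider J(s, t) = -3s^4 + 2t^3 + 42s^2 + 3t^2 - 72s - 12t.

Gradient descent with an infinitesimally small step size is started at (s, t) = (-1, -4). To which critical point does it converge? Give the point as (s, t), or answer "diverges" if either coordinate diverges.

J is separable, so gradient descent decouples: s follows -∂J/∂s, t follows -∂J/∂t.
∂J/∂s = -12(s - 2)(s - 1)(s + 3); at s=-1 this is -144, so s increases.
∂J/∂t = 6(t - 1)(t + 2); at t=-4 this is 60, so t decreases.
The t-coordinate has no critical point in that direction and runs off to infinity.

diverges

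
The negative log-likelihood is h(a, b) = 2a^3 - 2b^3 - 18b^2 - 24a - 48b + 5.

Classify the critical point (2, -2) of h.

The mixed partial ∂²h/∂a∂b is 0, so the Hessian at any point is diag(h_aa, h_bb) = diag(12a, -12(b + 3)).
At (2, -2): H = diag(24, -12).
The eigenvalues have opposite signs, so H is indefinite: a saddle point.

saddle point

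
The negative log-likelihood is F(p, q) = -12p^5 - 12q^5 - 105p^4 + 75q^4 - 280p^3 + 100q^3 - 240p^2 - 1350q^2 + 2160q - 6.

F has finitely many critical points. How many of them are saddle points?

8

F separates as a function of p plus a function of q, so ∇F=0 decouples.
∂F/∂p = -60p(p + 1)(p + 2)(p + 4) = 0 at p ∈ {-4, -2, -1, 0}; ∂F/∂q = -60(q - 4)(q - 3)(q - 1)(q + 3) = 0 at q ∈ {-3, 1, 3, 4}.
The Hessian is diagonal: diag(F_pp, F_qq). Second derivatives: F_pp(-4)=1440, F_pp(-2)=-240, F_pp(-1)=180, F_pp(0)=-480; F_qq(-3)=10080, F_qq(1)=-1440, F_qq(3)=720, F_qq(4)=-1260.
Saddle points occur where the two diagonal entries have opposite signs: (-4, 1), (-4, 4), (-2, -3), (-2, 3), (-1, 1), (-1, 4), (0, -3), (0, 3). Count: 8.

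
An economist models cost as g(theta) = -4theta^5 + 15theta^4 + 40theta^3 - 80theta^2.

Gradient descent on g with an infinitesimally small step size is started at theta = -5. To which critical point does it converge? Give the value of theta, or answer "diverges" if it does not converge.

g'(theta) = -20theta(theta - 4)(theta - 1)(theta + 2), so g'(-5) = -16200.
Gradient descent moves in the -g' direction, i.e. theta is increasing.
The nearest critical point in that direction is theta = -2, where g'' = 720 > 0 (a local minimum). The iterate converges there.

-2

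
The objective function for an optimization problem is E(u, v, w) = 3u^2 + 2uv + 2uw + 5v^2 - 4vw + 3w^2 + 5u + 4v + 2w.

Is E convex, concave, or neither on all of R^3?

E is quadratic, so its Hessian is the constant matrix H = [[6, 2, 2], [2, 10, -4], [2, -4, 6]].
Leading principal minors: 6, 56, 168.
All positive ⇒ H ≻ 0 ⇒ convex.

convex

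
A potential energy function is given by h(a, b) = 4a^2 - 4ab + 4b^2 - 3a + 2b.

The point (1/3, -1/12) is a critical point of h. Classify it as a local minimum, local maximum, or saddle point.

The Hessian of h is constant: H = [[8, -4], [-4, 8]].
det(H) = 8·8 − (-4)² = 48.
det(H) > 0 and tr(H) = 16 > 0, so H is positive definite and the point is a local minimum.

local minimum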